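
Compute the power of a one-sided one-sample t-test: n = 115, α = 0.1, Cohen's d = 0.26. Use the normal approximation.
Power ≈ 0.93

Power calculation (one-sample t-test, normal approximation):
z_β = d · √n - z_α
z_β = 0.26 · √115 - 1.282
z_β = 0.26 · 10.724 - 1.282
z_β = 1.507

Power = Φ(z_β) = Φ(1.507) ≈ 0.934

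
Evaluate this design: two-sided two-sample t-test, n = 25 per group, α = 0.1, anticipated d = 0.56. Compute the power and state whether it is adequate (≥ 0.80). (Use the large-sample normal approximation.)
Power ≈ 0.63; the study is underpowered (power < 0.80)

Power calculation (two-sample t-test, normal approximation):
z_β = d · √(n/2) - z_{α/2}
z_β = 0.56 · √(25/2) - 1.645
z_β = 0.56 · 3.536 - 1.645
z_β = 0.335

Power = Φ(z_β) = Φ(0.335) ≈ 0.631

Effect size d = 0.56 is medium by Cohen's convention (0.2/0.5/0.8).

Threshold: power ≥ 0.80 is conventionally adequate.
Power ≈ 0.63 → the study is underpowered (power < 0.80).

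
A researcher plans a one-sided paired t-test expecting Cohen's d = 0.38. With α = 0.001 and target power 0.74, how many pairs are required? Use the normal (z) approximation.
n = 97 pairs

Sample size formula (paired t-test, normal approximation):
n = ((z_α + z_β) / d)²

z_α = 3.090 (for α = 0.001, one-sided)
z_β = 0.643 (for power = 0.74)
d = 0.38

n = ((3.090 + 0.643) / 0.38)²
n = (9.824)²
n ≈ 96.51
Round up to the next whole number: n = 97 pairs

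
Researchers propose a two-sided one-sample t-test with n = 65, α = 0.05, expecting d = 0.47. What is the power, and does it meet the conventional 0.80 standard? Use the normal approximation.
Power ≈ 0.97; the study is adequately powered (power ≥ 0.80)

Power calculation (one-sample t-test, normal approximation):
z_β = d · √n - z_{α/2}
z_β = 0.47 · √65 - 1.960
z_β = 0.47 · 8.062 - 1.960
z_β = 1.829

Power = Φ(z_β) = Φ(1.829) ≈ 0.966

Effect size d = 0.47 is small by Cohen's convention (0.2/0.5/0.8).

Threshold: power ≥ 0.80 is conventionally adequate.
Power ≈ 0.97 → the study is adequately powered (power ≥ 0.80).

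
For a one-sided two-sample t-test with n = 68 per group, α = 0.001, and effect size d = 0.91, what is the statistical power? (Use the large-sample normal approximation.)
Power ≈ 0.99

Power calculation (two-sample t-test, normal approximation):
z_β = d · √(n/2) - z_α
z_β = 0.91 · √(68/2) - 3.090
z_β = 0.91 · 5.831 - 3.090
z_β = 2.216

Power = Φ(z_β) = Φ(2.216) ≈ 0.987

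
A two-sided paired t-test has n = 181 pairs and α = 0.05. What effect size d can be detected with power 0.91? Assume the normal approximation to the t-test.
d ≈ 0.25

Minimum detectable effect (paired t-test, normal approximation):
d = (z_{α/2} + z_β) / √n
d = (1.960 + 1.341) / √181
d = 3.301 / 13.454
d ≈ 0.25

By Cohen's convention (0.2 small / 0.5 medium / 0.8 large): small effect.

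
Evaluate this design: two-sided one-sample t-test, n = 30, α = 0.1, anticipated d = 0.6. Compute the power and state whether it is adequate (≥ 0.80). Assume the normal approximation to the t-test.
Power ≈ 0.95; the study is adequately powered (power ≥ 0.80)

Power calculation (one-sample t-test, normal approximation):
z_β = d · √n - z_{α/2}
z_β = 0.6 · √30 - 1.645
z_β = 0.6 · 5.477 - 1.645
z_β = 1.641

Power = Φ(z_β) = Φ(1.641) ≈ 0.950

Effect size d = 0.6 is medium by Cohen's convention (0.2/0.5/0.8).

Threshold: power ≥ 0.80 is conventionally adequate.
Power ≈ 0.95 → the study is adequately powered (power ≥ 0.80).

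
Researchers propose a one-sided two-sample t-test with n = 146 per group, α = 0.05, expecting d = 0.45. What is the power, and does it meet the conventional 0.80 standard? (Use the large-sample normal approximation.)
Power ≈ 0.99; the study is adequately powered (power ≥ 0.80)

Power calculation (two-sample t-test, normal approximation):
z_β = d · √(n/2) - z_α
z_β = 0.45 · √(146/2) - 1.645
z_β = 0.45 · 8.544 - 1.645
z_β = 2.200

Power = Φ(z_β) = Φ(2.200) ≈ 0.986

Effect size d = 0.45 is small by Cohen's convention (0.2/0.5/0.8).

Threshold: power ≥ 0.80 is conventionally adequate.
Power ≈ 0.99 → the study is adequately powered (power ≥ 0.80).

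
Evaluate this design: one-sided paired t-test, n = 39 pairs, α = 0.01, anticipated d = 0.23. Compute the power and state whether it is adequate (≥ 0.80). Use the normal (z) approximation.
Power ≈ 0.19; the study is underpowered (power < 0.80)

Power calculation (paired t-test, normal approximation):
z_β = d · √n - z_α
z_β = 0.23 · √39 - 2.326
z_β = 0.23 · 6.245 - 2.326
z_β = -0.890

Power = Φ(z_β) = Φ(-0.890) ≈ 0.187

Effect size d = 0.23 is small by Cohen's convention (0.2/0.5/0.8).

Threshold: power ≥ 0.80 is conventionally adequate.
Power ≈ 0.19 → the study is underpowered (power < 0.80).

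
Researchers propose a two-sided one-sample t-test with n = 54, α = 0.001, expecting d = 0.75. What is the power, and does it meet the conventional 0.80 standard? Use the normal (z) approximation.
Power ≈ 0.99; the study is adequately powered (power ≥ 0.80)

Power calculation (one-sample t-test, normal approximation):
z_β = d · √n - z_{α/2}
z_β = 0.75 · √54 - 3.291
z_β = 0.75 · 7.348 - 3.291
z_β = 2.221

Power = Φ(z_β) = Φ(2.221) ≈ 0.987

Effect size d = 0.75 is medium by Cohen's convention (0.2/0.5/0.8).

Threshold: power ≥ 0.80 is conventionally adequate.
Power ≈ 0.99 → the study is adequately powered (power ≥ 0.80).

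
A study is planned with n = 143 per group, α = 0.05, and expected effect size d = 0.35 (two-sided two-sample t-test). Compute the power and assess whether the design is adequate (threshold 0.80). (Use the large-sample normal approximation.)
Power ≈ 0.84; the study is adequately powered (power ≥ 0.80)

Power calculation (two-sample t-test, normal approximation):
z_β = d · √(n/2) - z_{α/2}
z_β = 0.35 · √(143/2) - 1.960
z_β = 0.35 · 8.456 - 1.960
z_β = 1.000

Power = Φ(z_β) = Φ(1.000) ≈ 0.841

Effect size d = 0.35 is small by Cohen's convention (0.2/0.5/0.8).

Threshold: power ≥ 0.80 is conventionally adequate.
Power ≈ 0.84 → the study is adequately powered (power ≥ 0.80).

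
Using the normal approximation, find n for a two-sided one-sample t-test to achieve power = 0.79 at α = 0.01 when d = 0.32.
n = 112

Sample size formula (one-sample t-test, normal approximation):
n = ((z_{α/2} + z_β) / d)²

z_{α/2} = 2.576 (for α = 0.01, two-sided)
z_β = 0.806 (for power = 0.79)
d = 0.32

n = ((2.576 + 0.806) / 0.32)²
n = (10.569)²
n ≈ 111.70
Round up to the next whole number: n = 112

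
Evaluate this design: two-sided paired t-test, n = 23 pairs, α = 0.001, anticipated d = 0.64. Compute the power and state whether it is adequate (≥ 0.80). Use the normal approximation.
Power ≈ 0.41; the study is underpowered (power < 0.80)

Power calculation (paired t-test, normal approximation):
z_β = d · √n - z_{α/2}
z_β = 0.64 · √23 - 3.291
z_β = 0.64 · 4.796 - 3.291
z_β = -0.221

Power = Φ(z_β) = Φ(-0.221) ≈ 0.412

Effect size d = 0.64 is medium by Cohen's convention (0.2/0.5/0.8).

Threshold: power ≥ 0.80 is conventionally adequate.
Power ≈ 0.41 → the study is underpowered (power < 0.80).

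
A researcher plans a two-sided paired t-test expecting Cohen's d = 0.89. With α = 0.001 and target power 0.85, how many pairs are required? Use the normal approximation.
n = 24 pairs

Sample size formula (paired t-test, normal approximation):
n = ((z_{α/2} + z_β) / d)²

z_{α/2} = 3.291 (for α = 0.001, two-sided)
z_β = 1.036 (for power = 0.85)
d = 0.89

n = ((3.291 + 1.036) / 0.89)²
n = (4.862)²
n ≈ 23.64
Round up to the next whole number: n = 24 pairs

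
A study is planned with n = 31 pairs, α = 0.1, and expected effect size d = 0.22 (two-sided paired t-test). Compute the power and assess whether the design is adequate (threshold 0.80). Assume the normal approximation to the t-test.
Power ≈ 0.34; the study is underpowered (power < 0.80)

Power calculation (paired t-test, normal approximation):
z_β = d · √n - z_{α/2}
z_β = 0.22 · √31 - 1.645
z_β = 0.22 · 5.568 - 1.645
z_β = -0.420

Power = Φ(z_β) = Φ(-0.420) ≈ 0.337

Effect size d = 0.22 is small by Cohen's convention (0.2/0.5/0.8).

Threshold: power ≥ 0.80 is conventionally adequate.
Power ≈ 0.34 → the study is underpowered (power < 0.80).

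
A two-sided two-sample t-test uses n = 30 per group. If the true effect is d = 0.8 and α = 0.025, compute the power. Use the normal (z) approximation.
Power ≈ 0.80

Power calculation (two-sample t-test, normal approximation):
z_β = d · √(n/2) - z_{α/2}
z_β = 0.8 · √(30/2) - 2.241
z_β = 0.8 · 3.873 - 2.241
z_β = 0.857

Power = Φ(z_β) = Φ(0.857) ≈ 0.804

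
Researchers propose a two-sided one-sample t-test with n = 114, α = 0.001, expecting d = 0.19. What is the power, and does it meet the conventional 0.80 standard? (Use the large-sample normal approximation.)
Power ≈ 0.10; the study is underpowered (power < 0.80)

Power calculation (one-sample t-test, normal approximation):
z_β = d · √n - z_{α/2}
z_β = 0.19 · √114 - 3.291
z_β = 0.19 · 10.677 - 3.291
z_β = -1.262

Power = Φ(z_β) = Φ(-1.262) ≈ 0.103

Effect size d = 0.19 is very small by Cohen's convention (0.2/0.5/0.8).

Threshold: power ≥ 0.80 is conventionally adequate.
Power ≈ 0.10 → the study is underpowered (power < 0.80).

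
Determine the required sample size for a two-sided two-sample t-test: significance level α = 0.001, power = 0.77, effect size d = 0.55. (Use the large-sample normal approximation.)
n = 108 per group

Sample size formula (two-sample t-test, normal approximation):
n = 2 · ((z_{α/2} + z_β) / d)²

z_{α/2} = 3.291 (for α = 0.001, two-sided)
z_β = 0.739 (for power = 0.77)
d = 0.55

n = 2 · ((3.291 + 0.739) / 0.55)²
n = 2 · (7.327)²
n ≈ 107.37
Round up to the next whole number: n = 108 per group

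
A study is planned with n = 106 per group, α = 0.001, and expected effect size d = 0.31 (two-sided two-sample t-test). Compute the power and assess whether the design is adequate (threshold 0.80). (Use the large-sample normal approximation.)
Power ≈ 0.15; the study is underpowered (power < 0.80)

Power calculation (two-sample t-test, normal approximation):
z_β = d · √(n/2) - z_{α/2}
z_β = 0.31 · √(106/2) - 3.291
z_β = 0.31 · 7.280 - 3.291
z_β = -1.034

Power = Φ(z_β) = Φ(-1.034) ≈ 0.151

Effect size d = 0.31 is small by Cohen's convention (0.2/0.5/0.8).

Threshold: power ≥ 0.80 is conventionally adequate.
Power ≈ 0.15 → the study is underpowered (power < 0.80).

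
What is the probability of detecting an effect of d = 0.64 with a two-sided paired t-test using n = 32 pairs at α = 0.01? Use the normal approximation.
Power ≈ 0.85

Power calculation (paired t-test, normal approximation):
z_β = d · √n - z_{α/2}
z_β = 0.64 · √32 - 2.576
z_β = 0.64 · 5.657 - 2.576
z_β = 1.045

Power = Φ(z_β) = Φ(1.045) ≈ 0.852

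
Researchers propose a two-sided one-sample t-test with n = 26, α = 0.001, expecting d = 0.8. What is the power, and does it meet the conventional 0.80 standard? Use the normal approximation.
Power ≈ 0.78; the study is underpowered (power < 0.80)

Power calculation (one-sample t-test, normal approximation):
z_β = d · √n - z_{α/2}
z_β = 0.8 · √26 - 3.291
z_β = 0.8 · 5.099 - 3.291
z_β = 0.789

Power = Φ(z_β) = Φ(0.789) ≈ 0.785

Effect size d = 0.8 is large by Cohen's convention (0.2/0.5/0.8).

Threshold: power ≥ 0.80 is conventionally adequate.
Power ≈ 0.78 → the study is underpowered (power < 0.80).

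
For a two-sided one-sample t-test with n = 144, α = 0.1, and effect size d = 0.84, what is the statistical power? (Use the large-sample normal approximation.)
Power ≈ 1.00

Power calculation (one-sample t-test, normal approximation):
z_β = d · √n - z_{α/2}
z_β = 0.84 · √144 - 1.645
z_β = 0.84 · 12.000 - 1.645
z_β = 8.435

Power = Φ(z_β) = Φ(8.435) ≈ 1.000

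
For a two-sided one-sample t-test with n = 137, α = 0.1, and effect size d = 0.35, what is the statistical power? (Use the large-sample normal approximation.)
Power ≈ 0.99

Power calculation (one-sample t-test, normal approximation):
z_β = d · √n - z_{α/2}
z_β = 0.35 · √137 - 1.645
z_β = 0.35 · 11.705 - 1.645
z_β = 2.452

Power = Φ(z_β) = Φ(2.452) ≈ 0.993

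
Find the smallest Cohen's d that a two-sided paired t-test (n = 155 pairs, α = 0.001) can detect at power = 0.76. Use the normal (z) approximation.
d ≈ 0.32

Minimum detectable effect (paired t-test, normal approximation):
d = (z_{α/2} + z_β) / √n
d = (3.291 + 0.706) / √155
d = 3.997 / 12.450
d ≈ 0.32

By Cohen's convention (0.2 small / 0.5 medium / 0.8 large): small effect.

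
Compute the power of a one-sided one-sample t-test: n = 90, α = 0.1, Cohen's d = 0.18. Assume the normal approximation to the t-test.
Power ≈ 0.66

Power calculation (one-sample t-test, normal approximation):
z_β = d · √n - z_α
z_β = 0.18 · √90 - 1.282
z_β = 0.18 · 9.487 - 1.282
z_β = 0.426

Power = Φ(z_β) = Φ(0.426) ≈ 0.665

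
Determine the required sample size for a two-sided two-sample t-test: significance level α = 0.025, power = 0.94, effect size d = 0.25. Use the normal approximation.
n = 462 per group

Sample size formula (two-sample t-test, normal approximation):
n = 2 · ((z_{α/2} + z_β) / d)²

z_{α/2} = 2.241 (for α = 0.025, two-sided)
z_β = 1.555 (for power = 0.94)
d = 0.25

n = 2 · ((2.241 + 1.555) / 0.25)²
n = 2 · (15.184)²
n ≈ 461.11
Round up to the next whole number: n = 462 per group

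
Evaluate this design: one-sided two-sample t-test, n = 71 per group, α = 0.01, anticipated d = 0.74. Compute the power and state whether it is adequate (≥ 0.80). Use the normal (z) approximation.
Power ≈ 0.98; the study is adequately powered (power ≥ 0.80)

Power calculation (two-sample t-test, normal approximation):
z_β = d · √(n/2) - z_α
z_β = 0.74 · √(71/2) - 2.326
z_β = 0.74 · 5.958 - 2.326
z_β = 2.083

Power = Φ(z_β) = Φ(2.083) ≈ 0.981

Effect size d = 0.74 is medium by Cohen's convention (0.2/0.5/0.8).

Threshold: power ≥ 0.80 is conventionally adequate.
Power ≈ 0.98 → the study is adequately powered (power ≥ 0.80).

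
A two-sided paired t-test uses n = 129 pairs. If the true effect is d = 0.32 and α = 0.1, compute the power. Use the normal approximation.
Power ≈ 0.98

Power calculation (paired t-test, normal approximation):
z_β = d · √n - z_{α/2}
z_β = 0.32 · √129 - 1.645
z_β = 0.32 · 11.358 - 1.645
z_β = 1.990

Power = Φ(z_β) = Φ(1.990) ≈ 0.977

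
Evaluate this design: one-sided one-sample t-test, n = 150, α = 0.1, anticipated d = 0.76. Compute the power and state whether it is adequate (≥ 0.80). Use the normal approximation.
Power ≈ 1.00; the study is adequately powered (power ≥ 0.80)

Power calculation (one-sample t-test, normal approximation):
z_β = d · √n - z_α
z_β = 0.76 · √150 - 1.282
z_β = 0.76 · 12.247 - 1.282
z_β = 8.027

Power = Φ(z_β) = Φ(8.027) ≈ 1.000

Effect size d = 0.76 is medium by Cohen's convention (0.2/0.5/0.8).

Threshold: power ≥ 0.80 is conventionally adequate.
Power ≈ 1.00 → the study is adequately powered (power ≥ 0.80).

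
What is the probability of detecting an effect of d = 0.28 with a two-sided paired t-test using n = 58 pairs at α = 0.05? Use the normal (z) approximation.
Power ≈ 0.57

Power calculation (paired t-test, normal approximation):
z_β = d · √n - z_{α/2}
z_β = 0.28 · √58 - 1.960
z_β = 0.28 · 7.616 - 1.960
z_β = 0.172

Power = Φ(z_β) = Φ(0.172) ≈ 0.568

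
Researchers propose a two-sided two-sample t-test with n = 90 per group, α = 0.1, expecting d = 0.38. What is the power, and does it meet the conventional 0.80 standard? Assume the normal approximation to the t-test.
Power ≈ 0.82; the study is adequately powered (power ≥ 0.80)

Power calculation (two-sample t-test, normal approximation):
z_β = d · √(n/2) - z_{α/2}
z_β = 0.38 · √(90/2) - 1.645
z_β = 0.38 · 6.708 - 1.645
z_β = 0.904

Power = Φ(z_β) = Φ(0.904) ≈ 0.817

Effect size d = 0.38 is small by Cohen's convention (0.2/0.5/0.8).

Threshold: power ≥ 0.80 is conventionally adequate.
Power ≈ 0.82 → the study is adequately powered (power ≥ 0.80).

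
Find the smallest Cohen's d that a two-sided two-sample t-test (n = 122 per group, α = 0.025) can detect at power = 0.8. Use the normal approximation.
d ≈ 0.39

Minimum detectable effect (two-sample t-test, normal approximation):
d = (z_{α/2} + z_β) / √(n/2)
d = (2.241 + 0.842) / √(122/2)
d = 3.083 / 7.810
d ≈ 0.39

By Cohen's convention (0.2 small / 0.5 medium / 0.8 large): small effect.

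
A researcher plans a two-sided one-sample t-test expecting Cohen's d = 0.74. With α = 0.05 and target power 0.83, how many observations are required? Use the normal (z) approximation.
n = 16

Sample size formula (one-sample t-test, normal approximation):
n = ((z_{α/2} + z_β) / d)²

z_{α/2} = 1.960 (for α = 0.05, two-sided)
z_β = 0.954 (for power = 0.83)
d = 0.74

n = ((1.960 + 0.954) / 0.74)²
n = (3.938)²
n ≈ 15.51
Round up to the next whole number: n = 16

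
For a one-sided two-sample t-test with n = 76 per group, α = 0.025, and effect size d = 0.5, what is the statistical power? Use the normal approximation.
Power ≈ 0.87

Power calculation (two-sample t-test, normal approximation):
z_β = d · √(n/2) - z_α
z_β = 0.5 · √(76/2) - 1.960
z_β = 0.5 · 6.164 - 1.960
z_β = 1.122

Power = Φ(z_β) = Φ(1.122) ≈ 0.869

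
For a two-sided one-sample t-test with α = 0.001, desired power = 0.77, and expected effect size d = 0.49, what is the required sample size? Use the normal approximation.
n = 68

Sample size formula (one-sample t-test, normal approximation):
n = ((z_{α/2} + z_β) / d)²

z_{α/2} = 3.291 (for α = 0.001, two-sided)
z_β = 0.739 (for power = 0.77)
d = 0.49

n = ((3.291 + 0.739) / 0.49)²
n = (8.224)²
n ≈ 67.63
Round up to the next whole number: n = 68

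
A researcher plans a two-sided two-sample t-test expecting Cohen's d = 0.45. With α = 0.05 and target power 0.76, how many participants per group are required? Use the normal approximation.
n = 71 per group

Sample size formula (two-sample t-test, normal approximation):
n = 2 · ((z_{α/2} + z_β) / d)²

z_{α/2} = 1.960 (for α = 0.05, two-sided)
z_β = 0.706 (for power = 0.76)
d = 0.45

n = 2 · ((1.960 + 0.706) / 0.45)²
n = 2 · (5.924)²
n ≈ 70.19
Round up to the next whole number: n = 71 per group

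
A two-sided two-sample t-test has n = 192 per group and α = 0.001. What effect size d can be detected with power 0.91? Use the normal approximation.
d ≈ 0.47

Minimum detectable effect (two-sample t-test, normal approximation):
d = (z_{α/2} + z_β) / √(n/2)
d = (3.291 + 1.341) / √(192/2)
d = 4.631 / 9.798
d ≈ 0.47

By Cohen's convention (0.2 small / 0.5 medium / 0.8 large): small effect.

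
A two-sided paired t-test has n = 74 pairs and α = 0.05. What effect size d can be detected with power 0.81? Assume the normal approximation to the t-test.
d ≈ 0.33

Minimum detectable effect (paired t-test, normal approximation):
d = (z_{α/2} + z_β) / √n
d = (1.960 + 0.878) / √74
d = 2.838 / 8.602
d ≈ 0.33

By Cohen's convention (0.2 small / 0.5 medium / 0.8 large): small effect.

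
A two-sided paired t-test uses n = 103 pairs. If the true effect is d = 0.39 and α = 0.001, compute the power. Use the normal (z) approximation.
Power ≈ 0.75

Power calculation (paired t-test, normal approximation):
z_β = d · √n - z_{α/2}
z_β = 0.39 · √103 - 3.291
z_β = 0.39 · 10.149 - 3.291
z_β = 0.668

Power = Φ(z_β) = Φ(0.668) ≈ 0.748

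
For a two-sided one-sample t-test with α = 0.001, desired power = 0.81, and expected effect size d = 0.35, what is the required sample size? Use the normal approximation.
n = 142

Sample size formula (one-sample t-test, normal approximation):
n = ((z_{α/2} + z_β) / d)²

z_{α/2} = 3.291 (for α = 0.001, two-sided)
z_β = 0.878 (for power = 0.81)
d = 0.35

n = ((3.291 + 0.878) / 0.35)²
n = (11.911)²
n ≈ 141.87
Round up to the next whole number: n = 142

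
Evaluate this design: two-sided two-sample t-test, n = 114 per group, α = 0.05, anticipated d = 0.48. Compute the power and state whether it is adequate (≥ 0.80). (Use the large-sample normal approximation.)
Power ≈ 0.95; the study is adequately powered (power ≥ 0.80)

Power calculation (two-sample t-test, normal approximation):
z_β = d · √(n/2) - z_{α/2}
z_β = 0.48 · √(114/2) - 1.960
z_β = 0.48 · 7.550 - 1.960
z_β = 1.664

Power = Φ(z_β) = Φ(1.664) ≈ 0.952

Effect size d = 0.48 is small by Cohen's convention (0.2/0.5/0.8).

Threshold: power ≥ 0.80 is conventionally adequate.
Power ≈ 0.95 → the study is adequately powered (power ≥ 0.80).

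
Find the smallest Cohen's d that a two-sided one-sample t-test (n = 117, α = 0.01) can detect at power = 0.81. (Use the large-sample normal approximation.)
d ≈ 0.32

Minimum detectable effect (one-sample t-test, normal approximation):
d = (z_{α/2} + z_β) / √n
d = (2.576 + 0.878) / √117
d = 3.454 / 10.817
d ≈ 0.32

By Cohen's convention (0.2 small / 0.5 medium / 0.8 large): small effect.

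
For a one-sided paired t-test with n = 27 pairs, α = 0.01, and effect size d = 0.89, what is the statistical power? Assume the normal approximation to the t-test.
Power ≈ 0.99

Power calculation (paired t-test, normal approximation):
z_β = d · √n - z_α
z_β = 0.89 · √27 - 2.326
z_β = 0.89 · 5.196 - 2.326
z_β = 2.298

Power = Φ(z_β) = Φ(2.298) ≈ 0.989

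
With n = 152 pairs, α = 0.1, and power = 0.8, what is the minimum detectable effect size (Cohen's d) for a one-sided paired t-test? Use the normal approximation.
d ≈ 0.17

Minimum detectable effect (paired t-test, normal approximation):
d = (z_α + z_β) / √n
d = (1.282 + 0.842) / √152
d = 2.123 / 12.329
d ≈ 0.17

By Cohen's convention (0.2 small / 0.5 medium / 0.8 large): very small effect.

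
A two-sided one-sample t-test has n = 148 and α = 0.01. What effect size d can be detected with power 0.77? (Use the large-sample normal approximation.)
d ≈ 0.27

Minimum detectable effect (one-sample t-test, normal approximation):
d = (z_{α/2} + z_β) / √n
d = (2.576 + 0.739) / √148
d = 3.315 / 12.166
d ≈ 0.27

By Cohen's convention (0.2 small / 0.5 medium / 0.8 large): small effect.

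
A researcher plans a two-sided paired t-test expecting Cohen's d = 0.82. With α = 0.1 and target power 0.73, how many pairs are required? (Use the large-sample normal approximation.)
n = 8 pairs

Sample size formula (paired t-test, normal approximation):
n = ((z_{α/2} + z_β) / d)²

z_{α/2} = 1.645 (for α = 0.1, two-sided)
z_β = 0.613 (for power = 0.73)
d = 0.82

n = ((1.645 + 0.613) / 0.82)²
n = (2.754)²
n ≈ 7.58
Round up to the next whole number: n = 8 pairs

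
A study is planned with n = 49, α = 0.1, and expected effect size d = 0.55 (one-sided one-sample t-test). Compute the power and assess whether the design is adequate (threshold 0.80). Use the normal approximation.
Power ≈ 0.99; the study is adequately powered (power ≥ 0.80)

Power calculation (one-sample t-test, normal approximation):
z_β = d · √n - z_α
z_β = 0.55 · √49 - 1.282
z_β = 0.55 · 7.000 - 1.282
z_β = 2.568

Power = Φ(z_β) = Φ(2.568) ≈ 0.995

Effect size d = 0.55 is medium by Cohen's convention (0.2/0.5/0.8).

Threshold: power ≥ 0.80 is conventionally adequate.
Power ≈ 0.99 → the study is adequately powered (power ≥ 0.80).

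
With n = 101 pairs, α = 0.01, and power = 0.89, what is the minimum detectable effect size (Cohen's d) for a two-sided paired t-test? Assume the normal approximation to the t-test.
d ≈ 0.38

Minimum detectable effect (paired t-test, normal approximation):
d = (z_{α/2} + z_β) / √n
d = (2.576 + 1.227) / √101
d = 3.802 / 10.050
d ≈ 0.38

By Cohen's convention (0.2 small / 0.5 medium / 0.8 large): small effect.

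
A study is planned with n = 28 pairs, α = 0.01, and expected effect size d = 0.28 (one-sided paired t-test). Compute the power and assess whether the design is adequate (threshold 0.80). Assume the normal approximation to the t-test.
Power ≈ 0.20; the study is underpowered (power < 0.80)

Power calculation (paired t-test, normal approximation):
z_β = d · √n - z_α
z_β = 0.28 · √28 - 2.326
z_β = 0.28 · 5.292 - 2.326
z_β = -0.845

Power = Φ(z_β) = Φ(-0.845) ≈ 0.199

Effect size d = 0.28 is small by Cohen's convention (0.2/0.5/0.8).

Threshold: power ≥ 0.80 is conventionally adequate.
Power ≈ 0.20 → the study is underpowered (power < 0.80).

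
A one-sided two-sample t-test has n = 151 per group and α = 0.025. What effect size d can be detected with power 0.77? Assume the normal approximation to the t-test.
d ≈ 0.31

Minimum detectable effect (two-sample t-test, normal approximation):
d = (z_α + z_β) / √(n/2)
d = (1.960 + 0.739) / √(151/2)
d = 2.699 / 8.689
d ≈ 0.31

By Cohen's convention (0.2 small / 0.5 medium / 0.8 large): small effect.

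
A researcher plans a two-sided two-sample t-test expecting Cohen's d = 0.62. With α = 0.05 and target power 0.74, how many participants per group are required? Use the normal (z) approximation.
n = 36 per group

Sample size formula (two-sample t-test, normal approximation):
n = 2 · ((z_{α/2} + z_β) / d)²

z_{α/2} = 1.960 (for α = 0.05, two-sided)
z_β = 0.643 (for power = 0.74)
d = 0.62

n = 2 · ((1.960 + 0.643) / 0.62)²
n = 2 · (4.198)²
n ≈ 35.25
Round up to the next whole number: n = 36 per group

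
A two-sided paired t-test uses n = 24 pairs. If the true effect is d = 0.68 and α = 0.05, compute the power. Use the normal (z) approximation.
Power ≈ 0.91

Power calculation (paired t-test, normal approximation):
z_β = d · √n - z_{α/2}
z_β = 0.68 · √24 - 1.960
z_β = 0.68 · 4.899 - 1.960
z_β = 1.371

Power = Φ(z_β) = Φ(1.371) ≈ 0.915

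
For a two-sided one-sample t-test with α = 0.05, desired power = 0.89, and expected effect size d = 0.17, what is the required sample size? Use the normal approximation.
n = 352

Sample size formula (one-sample t-test, normal approximation):
n = ((z_{α/2} + z_β) / d)²

z_{α/2} = 1.960 (for α = 0.05, two-sided)
z_β = 1.227 (for power = 0.89)
d = 0.17

n = ((1.960 + 1.227) / 0.17)²
n = (18.747)²
n ≈ 351.45
Round up to the next whole number: n = 352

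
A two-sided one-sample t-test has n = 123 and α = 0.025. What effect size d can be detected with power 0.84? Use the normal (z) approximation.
d ≈ 0.29

Minimum detectable effect (one-sample t-test, normal approximation):
d = (z_{α/2} + z_β) / √n
d = (2.241 + 0.994) / √123
d = 3.236 / 11.091
d ≈ 0.29

By Cohen's convention (0.2 small / 0.5 medium / 0.8 large): small effect.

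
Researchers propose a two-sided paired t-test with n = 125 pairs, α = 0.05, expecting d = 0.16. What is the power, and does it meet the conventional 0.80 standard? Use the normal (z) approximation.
Power ≈ 0.43; the study is underpowered (power < 0.80)

Power calculation (paired t-test, normal approximation):
z_β = d · √n - z_{α/2}
z_β = 0.16 · √125 - 1.960
z_β = 0.16 · 11.180 - 1.960
z_β = -0.171

Power = Φ(z_β) = Φ(-0.171) ≈ 0.432

Effect size d = 0.16 is very small by Cohen's convention (0.2/0.5/0.8).

Threshold: power ≥ 0.80 is conventionally adequate.
Power ≈ 0.43 → the study is underpowered (power < 0.80).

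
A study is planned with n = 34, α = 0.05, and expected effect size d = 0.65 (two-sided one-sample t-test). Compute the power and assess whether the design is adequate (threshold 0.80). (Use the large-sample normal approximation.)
Power ≈ 0.97; the study is adequately powered (power ≥ 0.80)

Power calculation (one-sample t-test, normal approximation):
z_β = d · √n - z_{α/2}
z_β = 0.65 · √34 - 1.960
z_β = 0.65 · 5.831 - 1.960
z_β = 1.830

Power = Φ(z_β) = Φ(1.830) ≈ 0.966

Effect size d = 0.65 is medium by Cohen's convention (0.2/0.5/0.8).

Threshold: power ≥ 0.80 is conventionally adequate.
Power ≈ 0.97 → the study is adequately powered (power ≥ 0.80).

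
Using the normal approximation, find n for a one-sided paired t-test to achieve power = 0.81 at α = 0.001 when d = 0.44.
n = 82 pairs

Sample size formula (paired t-test, normal approximation):
n = ((z_α + z_β) / d)²

z_α = 3.090 (for α = 0.001, one-sided)
z_β = 0.878 (for power = 0.81)
d = 0.44

n = ((3.090 + 0.878) / 0.44)²
n = (9.018)²
n ≈ 81.32
Round up to the next whole number: n = 82 pairs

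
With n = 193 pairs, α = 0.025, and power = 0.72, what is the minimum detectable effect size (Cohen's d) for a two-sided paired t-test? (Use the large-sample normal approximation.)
d ≈ 0.20

Minimum detectable effect (paired t-test, normal approximation):
d = (z_{α/2} + z_β) / √n
d = (2.241 + 0.583) / √193
d = 2.824 / 13.892
d ≈ 0.20

By Cohen's convention (0.2 small / 0.5 medium / 0.8 large): small effect.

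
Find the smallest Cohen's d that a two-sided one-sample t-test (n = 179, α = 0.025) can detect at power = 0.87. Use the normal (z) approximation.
d ≈ 0.25

Minimum detectable effect (one-sample t-test, normal approximation):
d = (z_{α/2} + z_β) / √n
d = (2.241 + 1.126) / √179
d = 3.368 / 13.379
d ≈ 0.25

By Cohen's convention (0.2 small / 0.5 medium / 0.8 large): small effect.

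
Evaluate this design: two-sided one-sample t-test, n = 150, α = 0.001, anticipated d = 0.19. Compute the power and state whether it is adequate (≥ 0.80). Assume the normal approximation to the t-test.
Power ≈ 0.17; the study is underpowered (power < 0.80)

Power calculation (one-sample t-test, normal approximation):
z_β = d · √n - z_{α/2}
z_β = 0.19 · √150 - 3.291
z_β = 0.19 · 12.247 - 3.291
z_β = -0.964

Power = Φ(z_β) = Φ(-0.964) ≈ 0.168

Effect size d = 0.19 is very small by Cohen's convention (0.2/0.5/0.8).

Threshold: power ≥ 0.80 is conventionally adequate.
Power ≈ 0.17 → the study is underpowered (power < 0.80).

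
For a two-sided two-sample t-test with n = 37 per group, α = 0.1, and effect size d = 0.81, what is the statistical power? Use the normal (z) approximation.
Power ≈ 0.97

Power calculation (two-sample t-test, normal approximation):
z_β = d · √(n/2) - z_{α/2}
z_β = 0.81 · √(37/2) - 1.645
z_β = 0.81 · 4.301 - 1.645
z_β = 1.839

Power = Φ(z_β) = Φ(1.839) ≈ 0.967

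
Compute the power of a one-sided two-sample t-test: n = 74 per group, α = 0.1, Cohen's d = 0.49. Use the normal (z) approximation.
Power ≈ 0.96

Power calculation (two-sample t-test, normal approximation):
z_β = d · √(n/2) - z_α
z_β = 0.49 · √(74/2) - 1.282
z_β = 0.49 · 6.083 - 1.282
z_β = 1.699

Power = Φ(z_β) = Φ(1.699) ≈ 0.955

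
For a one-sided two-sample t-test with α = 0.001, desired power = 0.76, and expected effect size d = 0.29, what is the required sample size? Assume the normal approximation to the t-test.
n = 343 per group

Sample size formula (two-sample t-test, normal approximation):
n = 2 · ((z_α + z_β) / d)²

z_α = 3.090 (for α = 0.001, one-sided)
z_β = 0.706 (for power = 0.76)
d = 0.29

n = 2 · ((3.090 + 0.706) / 0.29)²
n = 2 · (13.090)²
n ≈ 342.70
Round up to the next whole number: n = 343 per group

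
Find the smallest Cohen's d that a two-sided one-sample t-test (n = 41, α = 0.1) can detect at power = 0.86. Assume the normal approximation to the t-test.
d ≈ 0.43

Minimum detectable effect (one-sample t-test, normal approximation):
d = (z_{α/2} + z_β) / √n
d = (1.645 + 1.080) / √41
d = 2.725 / 6.403
d ≈ 0.43

By Cohen's convention (0.2 small / 0.5 medium / 0.8 large): small effect.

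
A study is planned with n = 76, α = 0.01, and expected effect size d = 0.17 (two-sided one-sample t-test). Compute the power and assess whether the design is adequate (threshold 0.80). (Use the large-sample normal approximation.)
Power ≈ 0.14; the study is underpowered (power < 0.80)

Power calculation (one-sample t-test, normal approximation):
z_β = d · √n - z_{α/2}
z_β = 0.17 · √76 - 2.576
z_β = 0.17 · 8.718 - 2.576
z_β = -1.094

Power = Φ(z_β) = Φ(-1.094) ≈ 0.137

Effect size d = 0.17 is very small by Cohen's convention (0.2/0.5/0.8).

Threshold: power ≥ 0.80 is conventionally adequate.
Power ≈ 0.14 → the study is underpowered (power < 0.80).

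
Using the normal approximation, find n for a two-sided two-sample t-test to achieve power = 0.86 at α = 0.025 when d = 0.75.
n = 40 per group

Sample size formula (two-sample t-test, normal approximation):
n = 2 · ((z_{α/2} + z_β) / d)²

z_{α/2} = 2.241 (for α = 0.025, two-sided)
z_β = 1.080 (for power = 0.86)
d = 0.75

n = 2 · ((2.241 + 1.080) / 0.75)²
n = 2 · (4.428)²
n ≈ 39.21
Round up to the next whole number: n = 40 per group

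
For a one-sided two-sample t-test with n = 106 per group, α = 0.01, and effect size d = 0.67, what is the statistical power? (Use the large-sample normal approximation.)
Power ≈ 0.99

Power calculation (two-sample t-test, normal approximation):
z_β = d · √(n/2) - z_α
z_β = 0.67 · √(106/2) - 2.326
z_β = 0.67 · 7.280 - 2.326
z_β = 2.551

Power = Φ(z_β) = Φ(2.551) ≈ 0.995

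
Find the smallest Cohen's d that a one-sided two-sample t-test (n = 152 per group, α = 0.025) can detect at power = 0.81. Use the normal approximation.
d ≈ 0.33

Minimum detectable effect (two-sample t-test, normal approximation):
d = (z_α + z_β) / √(n/2)
d = (1.960 + 0.878) / √(152/2)
d = 2.838 / 8.718
d ≈ 0.33

By Cohen's convention (0.2 small / 0.5 medium / 0.8 large): small effect.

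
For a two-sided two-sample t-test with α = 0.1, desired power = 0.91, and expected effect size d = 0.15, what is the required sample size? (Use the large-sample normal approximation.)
n = 793 per group

Sample size formula (two-sample t-test, normal approximation):
n = 2 · ((z_{α/2} + z_β) / d)²

z_{α/2} = 1.645 (for α = 0.1, two-sided)
z_β = 1.341 (for power = 0.91)
d = 0.15

n = 2 · ((1.645 + 1.341) / 0.15)²
n = 2 · (19.907)²
n ≈ 792.58
Round up to the next whole number: n = 793 per group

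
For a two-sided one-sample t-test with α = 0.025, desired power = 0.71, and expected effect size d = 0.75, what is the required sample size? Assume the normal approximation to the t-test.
n = 14

Sample size formula (one-sample t-test, normal approximation):
n = ((z_{α/2} + z_β) / d)²

z_{α/2} = 2.241 (for α = 0.025, two-sided)
z_β = 0.553 (for power = 0.71)
d = 0.75

n = ((2.241 + 0.553) / 0.75)²
n = (3.725)²
n ≈ 13.88
Round up to the next whole number: n = 14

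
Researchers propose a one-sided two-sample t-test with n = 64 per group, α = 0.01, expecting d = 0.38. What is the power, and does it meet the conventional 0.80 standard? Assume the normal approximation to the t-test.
Power ≈ 0.43; the study is underpowered (power < 0.80)

Power calculation (two-sample t-test, normal approximation):
z_β = d · √(n/2) - z_α
z_β = 0.38 · √(64/2) - 2.326
z_β = 0.38 · 5.657 - 2.326
z_β = -0.177

Power = Φ(z_β) = Φ(-0.177) ≈ 0.430

Effect size d = 0.38 is small by Cohen's convention (0.2/0.5/0.8).

Threshold: power ≥ 0.80 is conventionally adequate.
Power ≈ 0.43 → the study is underpowered (power < 0.80).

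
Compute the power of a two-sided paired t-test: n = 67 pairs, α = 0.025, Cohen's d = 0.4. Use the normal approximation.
Power ≈ 0.85

Power calculation (paired t-test, normal approximation):
z_β = d · √n - z_{α/2}
z_β = 0.4 · √67 - 2.241
z_β = 0.4 · 8.185 - 2.241
z_β = 1.033

Power = Φ(z_β) = Φ(1.033) ≈ 0.849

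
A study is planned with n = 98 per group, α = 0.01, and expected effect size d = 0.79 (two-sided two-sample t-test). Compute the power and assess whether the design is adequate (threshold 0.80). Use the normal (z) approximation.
Power ≈ 1.00; the study is adequately powered (power ≥ 0.80)

Power calculation (two-sample t-test, normal approximation):
z_β = d · √(n/2) - z_{α/2}
z_β = 0.79 · √(98/2) - 2.576
z_β = 0.79 · 7.000 - 2.576
z_β = 2.954

Power = Φ(z_β) = Φ(2.954) ≈ 0.998

Effect size d = 0.79 is medium by Cohen's convention (0.2/0.5/0.8).

Threshold: power ≥ 0.80 is conventionally adequate.
Power ≈ 1.00 → the study is adequately powered (power ≥ 0.80).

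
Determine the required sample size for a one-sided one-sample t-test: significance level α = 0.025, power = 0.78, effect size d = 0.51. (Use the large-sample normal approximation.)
n = 29

Sample size formula (one-sample t-test, normal approximation):
n = ((z_α + z_β) / d)²

z_α = 1.960 (for α = 0.025, one-sided)
z_β = 0.772 (for power = 0.78)
d = 0.51

n = ((1.960 + 0.772) / 0.51)²
n = (5.357)²
n ≈ 28.70
Round up to the next whole number: n = 29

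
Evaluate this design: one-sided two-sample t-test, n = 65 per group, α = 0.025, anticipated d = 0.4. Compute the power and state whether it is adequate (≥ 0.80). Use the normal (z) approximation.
Power ≈ 0.63; the study is underpowered (power < 0.80)

Power calculation (two-sample t-test, normal approximation):
z_β = d · √(n/2) - z_α
z_β = 0.4 · √(65/2) - 1.960
z_β = 0.4 · 5.701 - 1.960
z_β = 0.320

Power = Φ(z_β) = Φ(0.320) ≈ 0.626

Effect size d = 0.4 is small by Cohen's convention (0.2/0.5/0.8).

Threshold: power ≥ 0.80 is conventionally adequate.
Power ≈ 0.63 → the study is underpowered (power < 0.80).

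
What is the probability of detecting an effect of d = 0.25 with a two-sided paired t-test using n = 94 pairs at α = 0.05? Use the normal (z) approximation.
Power ≈ 0.68

Power calculation (paired t-test, normal approximation):
z_β = d · √n - z_{α/2}
z_β = 0.25 · √94 - 1.960
z_β = 0.25 · 9.695 - 1.960
z_β = 0.464

Power = Φ(z_β) = Φ(0.464) ≈ 0.679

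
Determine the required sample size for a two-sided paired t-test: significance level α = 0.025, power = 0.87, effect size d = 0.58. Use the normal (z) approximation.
n = 34 pairs

Sample size formula (paired t-test, normal approximation):
n = ((z_{α/2} + z_β) / d)²

z_{α/2} = 2.241 (for α = 0.025, two-sided)
z_β = 1.126 (for power = 0.87)
d = 0.58

n = ((2.241 + 1.126) / 0.58)²
n = (5.805)²
n ≈ 33.70
Round up to the next whole number: n = 34 pairs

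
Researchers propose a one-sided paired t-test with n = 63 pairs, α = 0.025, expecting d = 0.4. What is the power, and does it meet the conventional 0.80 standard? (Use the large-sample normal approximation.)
Power ≈ 0.89; the study is adequately powered (power ≥ 0.80)

Power calculation (paired t-test, normal approximation):
z_β = d · √n - z_α
z_β = 0.4 · √63 - 1.960
z_β = 0.4 · 7.937 - 1.960
z_β = 1.215

Power = Φ(z_β) = Φ(1.215) ≈ 0.888

Effect size d = 0.4 is small by Cohen's convention (0.2/0.5/0.8).

Threshold: power ≥ 0.80 is conventionally adequate.
Power ≈ 0.89 → the study is adequately powered (power ≥ 0.80).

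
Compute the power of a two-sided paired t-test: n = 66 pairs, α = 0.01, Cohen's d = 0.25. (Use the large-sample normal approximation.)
Power ≈ 0.29

Power calculation (paired t-test, normal approximation):
z_β = d · √n - z_{α/2}
z_β = 0.25 · √66 - 2.576
z_β = 0.25 · 8.124 - 2.576
z_β = -0.545

Power = Φ(z_β) = Φ(-0.545) ≈ 0.293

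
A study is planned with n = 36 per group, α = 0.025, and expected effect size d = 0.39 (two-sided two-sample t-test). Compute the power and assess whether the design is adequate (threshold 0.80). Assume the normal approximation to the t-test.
Power ≈ 0.28; the study is underpowered (power < 0.80)

Power calculation (two-sample t-test, normal approximation):
z_β = d · √(n/2) - z_{α/2}
z_β = 0.39 · √(36/2) - 2.241
z_β = 0.39 · 4.243 - 2.241
z_β = -0.587

Power = Φ(z_β) = Φ(-0.587) ≈ 0.279

Effect size d = 0.39 is small by Cohen's convention (0.2/0.5/0.8).

Threshold: power ≥ 0.80 is conventionally adequate.
Power ≈ 0.28 → the study is underpowered (power < 0.80).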